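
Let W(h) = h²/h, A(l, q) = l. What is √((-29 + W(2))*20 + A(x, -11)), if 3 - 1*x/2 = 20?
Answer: I*√574 ≈ 23.958*I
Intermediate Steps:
x = -34 (x = 6 - 2*20 = 6 - 40 = -34)
W(h) = h
√((-29 + W(2))*20 + A(x, -11)) = √((-29 + 2)*20 - 34) = √(-27*20 - 34) = √(-540 - 34) = √(-574) = I*√574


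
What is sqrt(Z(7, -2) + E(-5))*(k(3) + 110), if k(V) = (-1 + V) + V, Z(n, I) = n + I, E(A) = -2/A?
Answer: 69*sqrt(15) ≈ 267.24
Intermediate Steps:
Z(n, I) = I + n
k(V) = -1 + 2*V
sqrt(Z(7, -2) + E(-5))*(k(3) + 110) = sqrt((-2 + 7) - 2/(-5))*((-1 + 2*3) + 110) = sqrt(5 - 2*(-1/5))*((-1 + 6) + 110) = sqrt(5 + 2/5)*(5 + 110) = sqrt(27/5)*115 = (3*sqrt(15)/5)*115 = 69*sqrt(15)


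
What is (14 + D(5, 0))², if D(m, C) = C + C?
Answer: 196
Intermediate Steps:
D(m, C) = 2*C
(14 + D(5, 0))² = (14 + 2*0)² = (14 + 0)² = 14² = 196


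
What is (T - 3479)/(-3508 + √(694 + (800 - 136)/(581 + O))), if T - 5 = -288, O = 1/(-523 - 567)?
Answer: 4178787864372/3896427369085 + 1881*√278790489766214/3896427369085 ≈ 1.0805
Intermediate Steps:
O = -1/1090 (O = 1/(-1090) = -1/1090 ≈ -0.00091743)
T = -283 (T = 5 - 288 = -283)
(T - 3479)/(-3508 + √(694 + (800 - 136)/(581 + O))) = (-283 - 3479)/(-3508 + √(694 + (800 - 136)/(581 - 1/1090))) = -3762/(-3508 + √(694 + 664/(633289/1090))) = -3762/(-3508 + √(694 + 664*(1090/633289))) = -3762/(-3508 + √(694 + 723760/633289)) = -3762/(-3508 + √(440226326/633289)) = -3762/(-3508 + √278790489766214/633289)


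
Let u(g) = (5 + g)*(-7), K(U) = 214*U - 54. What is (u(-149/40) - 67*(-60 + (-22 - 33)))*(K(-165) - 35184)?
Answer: -5429426991/10 ≈ -5.4294e+8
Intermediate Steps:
K(U) = -54 + 214*U
u(g) = -35 - 7*g
(u(-149/40) - 67*(-60 + (-22 - 33)))*(K(-165) - 35184) = ((-35 - (-1043)/40) - 67*(-60 + (-22 - 33)))*((-54 + 214*(-165)) - 35184) = ((-35 - (-1043)/40) - 67*(-60 - 55))*((-54 - 35310) - 35184) = ((-35 - 7*(-149/40)) - 67*(-115))*(-35364 - 35184) = ((-35 + 1043/40) + 7705)*(-70548) = (-357/40 + 7705)*(-70548) = (307843/40)*(-70548) = -5429426991/10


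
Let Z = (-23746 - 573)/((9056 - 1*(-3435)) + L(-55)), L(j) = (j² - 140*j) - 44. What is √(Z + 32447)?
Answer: √4355395014045/11586 ≈ 180.13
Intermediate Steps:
L(j) = -44 + j² - 140*j
Z = -24319/23172 (Z = (-23746 - 573)/((9056 - 1*(-3435)) + (-44 + (-55)² - 140*(-55))) = -24319/((9056 + 3435) + (-44 + 3025 + 7700)) = -24319/(12491 + 10681) = -24319/23172 ≈ -1.0495)
√(Z + 32447) = √(-24319/23172 + 32447) = √(751837565/23172) = √4355395014045/11586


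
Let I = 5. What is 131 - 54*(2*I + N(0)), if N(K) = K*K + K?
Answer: -409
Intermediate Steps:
N(K) = K + K**2 (N(K) = K**2 + K = K + K**2)
131 - 54*(2*I + N(0)) = 131 - 54*(2*5 + 0*(1 + 0)) = 131 - 54*(10 + 0*1) = 131 - 54*(10 + 0) = 131 - 54*10 = 131 - 540 = -409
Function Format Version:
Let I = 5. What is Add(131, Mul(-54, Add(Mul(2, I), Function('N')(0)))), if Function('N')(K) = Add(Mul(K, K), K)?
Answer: -409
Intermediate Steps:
Function('N')(K) = Add(K, Pow(K, 2)) (Function('N')(K) = Add(Pow(K, 2), K) = Add(K, Pow(K, 2)))
Add(131, Mul(-54, Add(Mul(2, I), Function('N')(0)))) = Add(131, Mul(-54, Add(Mul(2, 5), Mul(0, Add(1, 0))))) = Add(131, Mul(-54, Add(10, Mul(0, 1)))) = Add(131, Mul(-54, Add(10, 0))) = Add(131, Mul(-54, 10)) = Add(131, -540) = -409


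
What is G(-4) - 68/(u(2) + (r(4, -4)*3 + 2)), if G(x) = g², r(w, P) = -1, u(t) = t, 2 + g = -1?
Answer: -59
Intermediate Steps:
g = -3 (g = -2 - 1 = -3)
G(x) = 9 (G(x) = (-3)² = 9)
G(-4) - 68/(u(2) + (r(4, -4)*3 + 2)) = 9 - 68/(2 + (-1*3 + 2)) = 9 - 68/(2 + (-3 + 2)) = 9 - 68/(2 - 1) = 9 - 68/1 = 9 + 1*(-68) = 9 - 68 = -59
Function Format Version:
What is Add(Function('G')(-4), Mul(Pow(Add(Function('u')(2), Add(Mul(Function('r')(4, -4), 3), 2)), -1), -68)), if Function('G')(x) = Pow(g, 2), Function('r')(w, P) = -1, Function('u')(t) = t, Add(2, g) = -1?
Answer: -59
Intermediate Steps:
g = -3 (g = Add(-2, -1) = -3)
Function('G')(x) = 9 (Function('G')(x) = Pow(-3, 2) = 9)
Add(Function('G')(-4), Mul(Pow(Add(Function('u')(2), Add(Mul(Function('r')(4, -4), 3), 2)), -1), -68)) = Add(9, Mul(Pow(Add(2, Add(Mul(-1, 3), 2)), -1), -68)) = Add(9, Mul(Pow(Add(2, Add(-3, 2)), -1), -68)) = Add(9, Mul(Pow(Add(2, -1), -1), -68)) = Add(9, Mul(Pow(1, -1), -68)) = Add(9, Mul(1, -68)) = Add(9, -68) = -59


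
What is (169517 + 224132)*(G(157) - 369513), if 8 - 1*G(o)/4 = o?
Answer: -145693037741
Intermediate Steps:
G(o) = 32 - 4*o
(169517 + 224132)*(G(157) - 369513) = (169517 + 224132)*((32 - 4*157) - 369513) = 393649*((32 - 628) - 369513) = 393649*(-596 - 369513) = 393649*(-370109) = -145693037741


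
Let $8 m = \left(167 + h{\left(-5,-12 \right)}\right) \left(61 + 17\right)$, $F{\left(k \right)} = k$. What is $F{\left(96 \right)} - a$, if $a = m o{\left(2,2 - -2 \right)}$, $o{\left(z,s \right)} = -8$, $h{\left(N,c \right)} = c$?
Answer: $12186$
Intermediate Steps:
$m = \frac{6045}{4}$ ($m = \frac{\left(167 - 12\right) \left(61 + 17\right)}{8} = \frac{155 \cdot 78}{8} = \frac{1}{8} \cdot 12090 = \frac{6045}{4} \approx 1511.3$)
$a = -12090$ ($a = \frac{6045}{4} \left(-8\right) = -12090$)
$F{\left(96 \right)} - a = 96 - -12090 = 96 + 12090 = 12186$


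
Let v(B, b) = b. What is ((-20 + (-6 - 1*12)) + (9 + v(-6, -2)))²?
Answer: 961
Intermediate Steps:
((-20 + (-6 - 1*12)) + (9 + v(-6, -2)))² = ((-20 + (-6 - 1*12)) + (9 - 2))² = ((-20 + (-6 - 12)) + 7)² = ((-20 - 18) + 7)² = (-38 + 7)² = (-31)² = 961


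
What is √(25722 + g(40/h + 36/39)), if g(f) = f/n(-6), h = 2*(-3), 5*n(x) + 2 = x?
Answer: √39128622/39 ≈ 160.39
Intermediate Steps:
n(x) = -⅖ + x/5
h = -6
g(f) = -5*f/8 (g(f) = f/(-⅖ + (⅕)*(-6)) = f/(-⅖ - 6/5) = f/(-8/5) = f*(-5/8) = -5*f/8)
√(25722 + g(40/h + 36/39)) = √(25722 - 5*(40/(-6) + 36/39)/8) = √(25722 - 5*(40*(-⅙) + 36*(1/39))/8) = √(25722 - 5*(-20/3 + 12/13)/8) = √(25722 - 5/8*(-224/39)) = √(25722 + 140/39) = √(1003298/39) = √39128622/39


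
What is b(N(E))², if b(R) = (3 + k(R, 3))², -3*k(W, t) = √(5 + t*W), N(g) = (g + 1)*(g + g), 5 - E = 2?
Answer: (9 - √77)⁴/81 ≈ 3.1661e-5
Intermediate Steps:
E = 3 (E = 5 - 1*2 = 5 - 2 = 3)
N(g) = 2*g*(1 + g) (N(g) = (1 + g)*(2*g) = 2*g*(1 + g))
k(W, t) = -√(5 + W*t)/3 (k(W, t) = -√(5 + t*W)/3 = -√(5 + W*t)/3)
b(R) = (3 - √(5 + 3*R)/3)² (b(R) = (3 - √(5 + R*3)/3)² = (3 - √(5 + 3*R)/3)²)
b(N(E))² = ((-9 + √(5 + 3*(2*3*(1 + 3))))²/9)² = ((-9 + √(5 + 3*(2*3*4)))²/9)² = ((-9 + √(5 + 3*24))²/9)² = ((-9 + √(5 + 72))²/9)² = ((-9 + √77)²/9)² = (-9 + √77)⁴/81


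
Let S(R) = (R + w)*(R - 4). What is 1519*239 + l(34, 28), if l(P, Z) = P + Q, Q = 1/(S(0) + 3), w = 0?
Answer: 1089226/3 ≈ 3.6308e+5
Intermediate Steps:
S(R) = R*(-4 + R) (S(R) = (R + 0)*(R - 4) = R*(-4 + R))
Q = ⅓ (Q = 1/(0*(-4 + 0) + 3) = 1/(0*(-4) + 3) = 1/(0 + 3) = 1/3 = ⅓ ≈ 0.33333)
l(P, Z) = ⅓ + P (l(P, Z) = P + ⅓ = ⅓ + P)
1519*239 + l(34, 28) = 1519*239 + (⅓ + 34) = 363041 + 103/3 = 1089226/3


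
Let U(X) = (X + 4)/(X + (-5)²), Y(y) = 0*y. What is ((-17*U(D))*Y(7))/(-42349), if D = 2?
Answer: 0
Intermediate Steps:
Y(y) = 0
U(X) = (4 + X)/(25 + X) (U(X) = (4 + X)/(X + 25) = (4 + X)/(25 + X))
((-17*U(D))*Y(7))/(-42349) = (-17*(4 + 2)/(25 + 2)*0)/(-42349) = (-17*6/27*0)*(-1/42349) = (-17*2/9*0)*(-1/42349) = -34/9*0*(-1/42349) = 0*(-1/42349) = 0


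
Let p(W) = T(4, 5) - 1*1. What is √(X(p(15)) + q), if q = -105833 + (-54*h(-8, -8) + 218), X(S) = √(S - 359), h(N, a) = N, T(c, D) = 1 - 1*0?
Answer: √(-105183 + I*√359) ≈ 0.029 + 324.32*I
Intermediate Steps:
T(c, D) = 1 (T(c, D) = 1 + 0 = 1)
p(W) = 0 (p(W) = 1 - 1*1 = 1 - 1 = 0)
X(S) = √(-359 + S)
q = -105183 (q = -105833 + (-54*(-8) + 218) = -105833 + (432 + 218) = -105833 + 650 = -105183)
√(X(p(15)) + q) = √(√(-359 + 0) - 105183) = √(√(-359) - 105183) = √(I*√359 - 105183) = √(-105183 + I*√359)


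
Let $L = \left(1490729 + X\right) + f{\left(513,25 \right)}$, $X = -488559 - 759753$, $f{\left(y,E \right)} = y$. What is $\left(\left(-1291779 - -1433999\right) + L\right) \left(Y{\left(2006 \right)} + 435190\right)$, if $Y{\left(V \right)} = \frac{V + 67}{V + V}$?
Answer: $\frac{336232936778975}{2006} \approx 1.6761 \cdot 10^{11}$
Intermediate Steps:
$X = -1248312$ ($X = -488559 - 759753 = -1248312$)
$Y{\left(V \right)} = \frac{67 + V}{2 V}$
$L = 242930$ ($L = \left(1490729 - 1248312\right) + 513 = 242417 + 513 = 242930$)
$\left(\left(-1291779 - -1433999\right) + L\right) \left(Y{\left(2006 \right)} + 435190\right) = \left(\left(-1291779 - -1433999\right) + 242930\right) \left(\frac{67 + 2006}{2 \cdot 2006} + 435190\right) = \left(\left(-1291779 + 1433999\right) + 242930\right) \left(\frac{1}{2} \cdot \frac{1}{2006} \cdot 2073 + 435190\right) = \left(142220 + 242930\right) \left(\frac{2073}{4012} + 435190\right) = 385150 \cdot \frac{1745984353}{4012} = \frac{336232936778975}{2006}$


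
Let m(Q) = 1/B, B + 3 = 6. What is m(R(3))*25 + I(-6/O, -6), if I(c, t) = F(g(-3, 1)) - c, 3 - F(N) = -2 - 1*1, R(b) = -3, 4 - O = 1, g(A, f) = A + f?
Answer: 49/3 ≈ 16.333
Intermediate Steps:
B = 3 (B = -3 + 6 = 3)
O = 3 (O = 4 - 1*1 = 4 - 1 = 3)
F(N) = 6 (F(N) = 3 - (-2 - 1*1) = 3 - (-2 - 1) = 3 - 1*(-3) = 3 + 3 = 6)
m(Q) = 1/3
I(c, t) = 6 - c
m(R(3))*25 + I(-6/O, -6) = (1/3)*25 + (6 - (-6)/3) = 25/3 + (6 - (-6)/3) = 25/3 + (6 - 1*(-2)) = 25/3 + (6 + 2) = 25/3 + 8 = 49/3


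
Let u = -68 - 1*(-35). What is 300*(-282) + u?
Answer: -84633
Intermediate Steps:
u = -33 (u = -68 + 35 = -33)
300*(-282) + u = 300*(-282) - 33 = -84600 - 33 = -84633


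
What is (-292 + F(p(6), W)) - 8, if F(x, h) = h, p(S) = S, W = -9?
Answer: -309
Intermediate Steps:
(-292 + F(p(6), W)) - 8 = (-292 - 9) - 8 = -301 - 8 = -309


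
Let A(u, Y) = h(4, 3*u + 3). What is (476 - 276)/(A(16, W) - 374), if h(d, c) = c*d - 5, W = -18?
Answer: -8/7 ≈ -1.1429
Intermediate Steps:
h(d, c) = -5 + c*d
A(u, Y) = 7 + 12*u (A(u, Y) = -5 + (3*u + 3)*4 = -5 + (3 + 3*u)*4 = -5 + (12 + 12*u) = 7 + 12*u)
(476 - 276)/(A(16, W) - 374) = (476 - 276)/((7 + 12*16) - 374) = 200/((7 + 192) - 374) = 200/(199 - 374) = 200/(-175) = 200*(-1/175) = -8/7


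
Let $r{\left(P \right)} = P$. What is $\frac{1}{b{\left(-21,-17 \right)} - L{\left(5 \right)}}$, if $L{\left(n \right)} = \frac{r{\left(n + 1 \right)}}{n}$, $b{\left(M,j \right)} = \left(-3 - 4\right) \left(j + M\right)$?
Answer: $\frac{5}{1324} \approx 0.0037764$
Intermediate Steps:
$b{\left(M,j \right)} = - 7 M - 7 j$ ($b{\left(M,j \right)} = - 7 \left(M + j\right) = - 7 M - 7 j$)
$L{\left(n \right)} = \frac{1 + n}{n}$ ($L{\left(n \right)} = \frac{n + 1}{n} = \frac{1 + n}{n}$)
$\frac{1}{b{\left(-21,-17 \right)} - L{\left(5 \right)}} = \frac{1}{\left(\left(-7\right) \left(-21\right) - -119\right) - \frac{1 + 5}{5}} = \frac{1}{\left(147 + 119\right) - \frac{1}{5} \cdot 6} = \frac{1}{266 - \frac{6}{5}} = \frac{1}{\frac{1324}{5}} = \frac{5}{1324}$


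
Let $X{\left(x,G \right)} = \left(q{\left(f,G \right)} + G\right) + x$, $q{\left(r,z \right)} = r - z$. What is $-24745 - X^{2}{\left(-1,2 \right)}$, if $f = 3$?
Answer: $-24749$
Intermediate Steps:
$X{\left(x,G \right)} = 3 + x$ ($X{\left(x,G \right)} = \left(\left(3 - G\right) + G\right) + x = 3 + x$)
$-24745 - X^{2}{\left(-1,2 \right)} = -24745 - \left(3 - 1\right)^{2} = -24745 - 2^{2} = -24745 - 4 = -24749$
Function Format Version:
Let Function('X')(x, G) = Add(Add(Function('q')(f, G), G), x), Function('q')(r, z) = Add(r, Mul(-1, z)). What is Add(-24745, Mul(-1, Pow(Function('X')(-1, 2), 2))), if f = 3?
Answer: -24749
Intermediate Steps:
Function('X')(x, G) = Add(3, x) (Function('X')(x, G) = Add(Add(Add(3, Mul(-1, G)), G), x) = Add(3, x))
Add(-24745, Mul(-1, Pow(Function('X')(-1, 2), 2))) = Add(-24745, Mul(-1, Pow(Add(3, -1), 2))) = Add(-24745, Mul(-1, Pow(2, 2))) = Add(-24745, Mul(-1, 4)) = Add(-24745, -4) = -24749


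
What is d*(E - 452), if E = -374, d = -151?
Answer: 124726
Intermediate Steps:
d*(E - 452) = -151*(-374 - 452) = -151*(-826) = 124726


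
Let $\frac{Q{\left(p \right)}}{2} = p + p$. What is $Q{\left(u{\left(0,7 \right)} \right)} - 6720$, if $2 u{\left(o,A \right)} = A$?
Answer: $-6706$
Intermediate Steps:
$u{\left(o,A \right)} = \frac{A}{2}$
$Q{\left(p \right)} = 4 p$ ($Q{\left(p \right)} = 2 \left(p + p\right) = 2 \cdot 2 p = 4 p$)
$Q{\left(u{\left(0,7 \right)} \right)} - 6720 = 4 \cdot \frac{1}{2} \cdot 7 - 6720 = 4 \cdot \frac{7}{2} - 6720 = 14 - 6720 = -6706$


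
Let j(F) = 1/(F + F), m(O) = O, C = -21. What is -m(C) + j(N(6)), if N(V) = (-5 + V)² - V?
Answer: 209/10 ≈ 20.900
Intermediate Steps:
j(F) = 1/(2*F)
-m(C) + j(N(6)) = -1*(-21) + 1/(2*((-5 + 6)² - 1*6)) = 21 + 1/(2*(1² - 6)) = 21 + 1/(2*(1 - 6)) = 21 + (½)/(-5) = 21 + (½)*(-⅕) = 21 - ⅒ = 209/10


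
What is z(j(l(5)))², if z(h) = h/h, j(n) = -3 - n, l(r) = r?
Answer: 1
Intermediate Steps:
z(h) = 1
z(j(l(5)))² = 1² = 1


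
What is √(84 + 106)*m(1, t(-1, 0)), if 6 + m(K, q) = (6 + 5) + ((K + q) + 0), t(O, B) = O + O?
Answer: 4*√190 ≈ 55.136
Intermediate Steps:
t(O, B) = 2*O
m(K, q) = 5 + K + q (m(K, q) = -6 + ((6 + 5) + ((K + q) + 0)) = -6 + (11 + (K + q)) = -6 + (11 + K + q) = 5 + K + q)
√(84 + 106)*m(1, t(-1, 0)) = √(84 + 106)*(5 + 1 + 2*(-1)) = √190*(5 + 1 - 2) = √190*4 = 4*√190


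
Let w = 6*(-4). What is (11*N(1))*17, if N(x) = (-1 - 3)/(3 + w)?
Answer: 748/21 ≈ 35.619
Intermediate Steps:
w = -24
N(x) = 4/21 (N(x) = (-1 - 3)/(3 - 24) = -4/(-21) = -4*(-1/21) = 4/21)
(11*N(1))*17 = (11*(4/21))*17 = (44/21)*17 = 748/21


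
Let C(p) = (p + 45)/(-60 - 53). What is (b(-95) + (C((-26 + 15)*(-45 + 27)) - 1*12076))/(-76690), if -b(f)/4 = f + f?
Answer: 1278951/8665970 ≈ 0.14758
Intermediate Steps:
b(f) = -8*f (b(f) = -4*(f + f) = -8*f)
C(p) = -45/113 - p/113 (C(p) = (45 + p)/(-113) = (45 + p)*(-1/113) = -45/113 - p/113)
(b(-95) + (C((-26 + 15)*(-45 + 27)) - 1*12076))/(-76690) = (-8*(-95) + ((-45/113 - (-26 + 15)*(-45 + 27)/113) - 1*12076))/(-76690) = (760 + ((-45/113 - (-11)*(-18)/113) - 12076))*(-1/76690) = (760 + ((-45/113 - 1/113*198) - 12076))*(-1/76690) = (760 + ((-45/113 - 198/113) - 12076))*(-1/76690) = (760 + (-243/113 - 12076))*(-1/76690) = (760 - 1364831/113)*(-1/76690) = -1278951/113*(-1/76690) = 1278951/8665970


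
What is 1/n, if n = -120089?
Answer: -1/120089 ≈ -8.3272e-6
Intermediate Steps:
1/n = 1/(-120089) = -1/120089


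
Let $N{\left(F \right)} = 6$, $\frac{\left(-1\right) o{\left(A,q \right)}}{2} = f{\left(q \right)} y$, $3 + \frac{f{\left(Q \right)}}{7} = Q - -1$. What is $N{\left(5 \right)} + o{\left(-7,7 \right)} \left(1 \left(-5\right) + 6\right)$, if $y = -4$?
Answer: $286$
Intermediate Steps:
$f{\left(Q \right)} = -14 + 7 Q$ ($f{\left(Q \right)} = -21 + 7 \left(Q - -1\right) = -21 + 7 \left(Q + 1\right) = -21 + 7 \left(1 + Q\right) = -21 + \left(7 + 7 Q\right) = -14 + 7 Q$)
$o{\left(A,q \right)} = -112 + 56 q$ ($o{\left(A,q \right)} = - 2 \left(-14 + 7 q\right) \left(-4\right) = - 2 \left(56 - 28 q\right) = -112 + 56 q$)
$N{\left(5 \right)} + o{\left(-7,7 \right)} \left(1 \left(-5\right) + 6\right) = 6 + \left(-112 + 56 \cdot 7\right) \left(1 \left(-5\right) + 6\right) = 6 + \left(-112 + 392\right) \left(-5 + 6\right) = 6 + 280 \cdot 1 = 6 + 280 = 286$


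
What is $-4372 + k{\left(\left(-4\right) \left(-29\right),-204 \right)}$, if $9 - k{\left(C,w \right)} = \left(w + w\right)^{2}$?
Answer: $-170827$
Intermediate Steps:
$k{\left(C,w \right)} = 9 - 4 w^{2}$ ($k{\left(C,w \right)} = 9 - \left(w + w\right)^{2} = 9 - \left(2 w\right)^{2} = 9 - 4 w^{2}$)
$-4372 + k{\left(\left(-4\right) \left(-29\right),-204 \right)} = -4372 + \left(9 - 4 \left(-204\right)^{2}\right) = -4372 + \left(9 - 166464\right) = -4372 - 166455 = -170827$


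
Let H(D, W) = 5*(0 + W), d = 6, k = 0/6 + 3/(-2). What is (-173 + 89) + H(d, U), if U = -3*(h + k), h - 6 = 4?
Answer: -423/2 ≈ -211.50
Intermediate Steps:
h = 10 (h = 6 + 4 = 10)
k = -3/2 (k = 0*(1/6) + 3*(-1/2) = 0 - 3/2 = -3/2 ≈ -1.5000)
U = -51/2 (U = -3*(10 - 3/2) = -3*17/2 = -51/2 ≈ -25.500)
H(D, W) = 5*W
(-173 + 89) + H(d, U) = (-173 + 89) + 5*(-51/2) = -84 - 255/2 = -423/2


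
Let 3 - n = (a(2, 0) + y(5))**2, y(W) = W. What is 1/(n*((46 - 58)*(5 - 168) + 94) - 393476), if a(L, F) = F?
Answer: -1/438576 ≈ -2.2801e-6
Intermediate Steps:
n = -22 (n = 3 - (0 + 5)**2 = 3 - 1*5**2 = 3 - 1*25 = 3 - 25 = -22)
1/(n*((46 - 58)*(5 - 168) + 94) - 393476) = 1/(-22*((46 - 58)*(5 - 168) + 94) - 393476) = 1/(-22*(-12*(-163) + 94) - 393476) = 1/(-22*(1956 + 94) - 393476) = 1/(-22*2050 - 393476) = 1/(-45100 - 393476) = 1/(-438576) = -1/438576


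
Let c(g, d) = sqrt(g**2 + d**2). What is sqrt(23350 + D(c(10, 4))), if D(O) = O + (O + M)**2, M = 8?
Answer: sqrt(23530 + 34*sqrt(29)) ≈ 153.99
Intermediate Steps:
c(g, d) = sqrt(d**2 + g**2)
D(O) = O + (8 + O)**2 (D(O) = O + (O + 8)**2 = O + (8 + O)**2)
sqrt(23350 + D(c(10, 4))) = sqrt(23350 + (sqrt(4**2 + 10**2) + (8 + sqrt(4**2 + 10**2))**2)) = sqrt(23350 + (sqrt(16 + 100) + (8 + sqrt(16 + 100))**2)) = sqrt(23350 + (sqrt(116) + (8 + sqrt(116))**2)) = sqrt(23350 + (2*sqrt(29) + (8 + 2*sqrt(29))**2)) = sqrt(23350 + ((8 + 2*sqrt(29))**2 + 2*sqrt(29))) = sqrt(23350 + (8 + 2*sqrt(29))**2 + 2*sqrt(29))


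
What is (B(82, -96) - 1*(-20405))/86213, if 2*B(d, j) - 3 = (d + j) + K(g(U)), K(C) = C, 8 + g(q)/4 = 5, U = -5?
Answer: 40787/172426 ≈ 0.23655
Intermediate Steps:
g(q) = -12 (g(q) = -32 + 4*5 = -32 + 20 = -12)
B(d, j) = -9/2 + d/2 + j/2 (B(d, j) = 3/2 + ((d + j) - 12)/2 = 3/2 + (-12 + d + j)/2 = 3/2 + (-6 + d/2 + j/2) = -9/2 + d/2 + j/2)
(B(82, -96) - 1*(-20405))/86213 = ((-9/2 + (½)*82 + (½)*(-96)) - 1*(-20405))/86213 = ((-9/2 + 41 - 48) + 20405)*(1/86213) = (-23/2 + 20405)*(1/86213) = (40787/2)*(1/86213) = 40787/172426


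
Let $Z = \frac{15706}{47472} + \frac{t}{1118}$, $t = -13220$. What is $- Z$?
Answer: $\frac{3546631}{308568} \approx 11.494$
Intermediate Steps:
$Z = - \frac{3546631}{308568}$ ($Z = \frac{15706}{47472} - \frac{13220}{1118} = 15706 \cdot \frac{1}{47472} - \frac{6610}{559} = \frac{7853}{23736} - \frac{6610}{559} = - \frac{3546631}{308568} \approx -11.494$)
$- Z = \left(-1\right) \left(- \frac{3546631}{308568}\right) = \frac{3546631}{308568}$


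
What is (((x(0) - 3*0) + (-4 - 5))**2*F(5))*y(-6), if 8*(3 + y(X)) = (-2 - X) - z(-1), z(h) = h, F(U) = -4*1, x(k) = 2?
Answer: 931/2 ≈ 465.50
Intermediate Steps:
F(U) = -4
y(X) = -25/8 - X/8 (y(X) = -3 + ((-2 - X) - 1*(-1))/8 = -3 + ((-2 - X) + 1)/8 = -3 + (-1 - X)/8 = -3 + (-1/8 - X/8) = -25/8 - X/8)
(((x(0) - 3*0) + (-4 - 5))**2*F(5))*y(-6) = (((2 - 3*0) + (-4 - 5))**2*(-4))*(-25/8 - 1/8*(-6)) = (((2 + 0) - 9)**2*(-4))*(-25/8 + 3/4) = ((2 - 9)**2*(-4))*(-19/8) = ((-7)**2*(-4))*(-19/8) = (49*(-4))*(-19/8) = -196*(-19/8) = 931/2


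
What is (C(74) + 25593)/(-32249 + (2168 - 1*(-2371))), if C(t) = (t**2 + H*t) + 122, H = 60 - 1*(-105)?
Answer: -2553/1630 ≈ -1.5663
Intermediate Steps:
H = 165 (H = 60 + 105 = 165)
C(t) = 122 + t**2 + 165*t (C(t) = (t**2 + 165*t) + 122 = 122 + t**2 + 165*t)
(C(74) + 25593)/(-32249 + (2168 - 1*(-2371))) = ((122 + 74**2 + 165*74) + 25593)/(-32249 + (2168 - 1*(-2371))) = ((122 + 5476 + 12210) + 25593)/(-32249 + (2168 + 2371)) = (17808 + 25593)/(-32249 + 4539) = 43401/(-27710) = 43401*(-1/27710) = -2553/1630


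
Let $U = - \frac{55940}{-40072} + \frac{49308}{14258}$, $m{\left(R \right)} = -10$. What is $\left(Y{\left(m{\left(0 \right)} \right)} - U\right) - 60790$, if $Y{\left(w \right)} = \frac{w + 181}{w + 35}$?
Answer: $- \frac{108534449397363}{1785458050} \approx -60788.0$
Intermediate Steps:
$Y{\left(w \right)} = \frac{181 + w}{35 + w}$
$U = \frac{346682837}{71418322}$ ($U = \left(-55940\right) \left(- \frac{1}{40072}\right) + 49308 \cdot \frac{1}{14258} = \frac{13985}{10018} + \frac{24654}{7129} = \frac{346682837}{71418322} \approx 4.8543$)
$\left(Y{\left(m{\left(0 \right)} \right)} - U\right) - 60790 = \left(\frac{181 - 10}{35 - 10} - \frac{346682837}{71418322}\right) - 60790 = \left(\frac{1}{25} \cdot 171 - \frac{346682837}{71418322}\right) - 60790 = \left(\frac{171}{25} - \frac{346682837}{71418322}\right) - 60790 = \frac{3545462137}{1785458050} - 60790 = - \frac{108534449397363}{1785458050}$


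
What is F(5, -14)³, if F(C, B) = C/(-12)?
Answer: -125/1728 ≈ -0.072338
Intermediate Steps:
F(C, B) = -C/12 (F(C, B) = C*(-1/12) = -C/12)
F(5, -14)³ = (-1/12*5)³ = (-5/12)³ = -125/1728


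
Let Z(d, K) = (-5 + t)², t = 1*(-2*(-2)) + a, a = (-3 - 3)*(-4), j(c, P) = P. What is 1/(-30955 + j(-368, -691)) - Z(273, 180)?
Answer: -16740735/31646 ≈ -529.00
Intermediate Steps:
a = 24 (a = -6*(-4) = 24)
t = 28 (t = 1*(-2*(-2)) + 24 = 1*4 + 24 = 4 + 24 = 28)
Z(d, K) = 529 (Z(d, K) = (-5 + 28)² = 23² = 529)
1/(-30955 + j(-368, -691)) - Z(273, 180) = 1/(-30955 - 691) - 1*529 = 1/(-31646) - 529 = -1/31646 - 529 = -16740735/31646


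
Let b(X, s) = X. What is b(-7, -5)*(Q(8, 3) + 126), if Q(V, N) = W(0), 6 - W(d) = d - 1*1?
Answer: -931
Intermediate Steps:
W(d) = 7 - d (W(d) = 6 - (d - 1*1) = 6 - (d - 1) = 6 - (-1 + d) = 6 + (1 - d) = 7 - d)
Q(V, N) = 7 (Q(V, N) = 7 - 1*0 = 7 + 0 = 7)
b(-7, -5)*(Q(8, 3) + 126) = -7*(7 + 126) = -7*133 = -931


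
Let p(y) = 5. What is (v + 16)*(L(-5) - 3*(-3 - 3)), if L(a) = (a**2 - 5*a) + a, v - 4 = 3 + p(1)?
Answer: 1764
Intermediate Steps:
v = 12 (v = 4 + (3 + 5) = 4 + 8 = 12)
L(a) = a**2 - 4*a
(v + 16)*(L(-5) - 3*(-3 - 3)) = (12 + 16)*(-5*(-4 - 5) - 3*(-3 - 3)) = 28*(-5*(-9) - 3*(-6)) = 28*(45 - 1*(-18)) = 28*(45 + 18) = 28*63 = 1764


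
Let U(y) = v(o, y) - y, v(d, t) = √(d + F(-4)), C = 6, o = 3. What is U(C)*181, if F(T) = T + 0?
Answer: -1086 + 181*I ≈ -1086.0 + 181.0*I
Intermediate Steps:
F(T) = T
v(d, t) = √(-4 + d) (v(d, t) = √(d - 4) = √(-4 + d))
U(y) = I - y (U(y) = √(-4 + 3) - y = √(-1) - y = I - y)
U(C)*181 = (I - 1*6)*181 = (I - 6)*181 = (-6 + I)*181 = -1086 + 181*I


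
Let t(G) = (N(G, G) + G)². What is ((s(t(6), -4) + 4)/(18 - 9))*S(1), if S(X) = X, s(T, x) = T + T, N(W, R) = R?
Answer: 292/9 ≈ 32.444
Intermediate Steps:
t(G) = 4*G² (t(G) = (G + G)² = (2*G)² = 4*G²)
s(T, x) = 2*T
((s(t(6), -4) + 4)/(18 - 9))*S(1) = ((2*(4*6²) + 4)/(18 - 9))*1 = ((2*(4*36) + 4)/9)*1 = ((2*144 + 4)*(⅑))*1 = ((288 + 4)*(⅑))*1 = (292*(⅑))*1 = (292/9)*1 = 292/9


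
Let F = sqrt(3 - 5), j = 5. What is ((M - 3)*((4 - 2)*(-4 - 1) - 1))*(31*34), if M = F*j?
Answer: 34782 - 57970*I*sqrt(2) ≈ 34782.0 - 81982.0*I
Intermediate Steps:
F = I*sqrt(2) (F = sqrt(-2) = I*sqrt(2) ≈ 1.4142*I)
M = 5*I*sqrt(2) (M = (I*sqrt(2))*5 = 5*I*sqrt(2) ≈ 7.0711*I)
((M - 3)*((4 - 2)*(-4 - 1) - 1))*(31*34) = ((5*I*sqrt(2) - 3)*((4 - 2)*(-4 - 1) - 1))*(31*34) = ((-3 + 5*I*sqrt(2))*(2*(-5) - 1))*1054 = ((-3 + 5*I*sqrt(2))*(-10 - 1))*1054 = ((-3 + 5*I*sqrt(2))*(-11))*1054 = (33 - 55*I*sqrt(2))*1054 = 34782 - 57970*I*sqrt(2)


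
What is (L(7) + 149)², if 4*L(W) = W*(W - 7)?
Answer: 22201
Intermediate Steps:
L(W) = W*(-7 + W)/4 (L(W) = (W*(W - 7))/4 = (W*(-7 + W))/4 = W*(-7 + W)/4)
(L(7) + 149)² = ((¼)*7*(-7 + 7) + 149)² = ((¼)*7*0 + 149)² = (0 + 149)² = 149² = 22201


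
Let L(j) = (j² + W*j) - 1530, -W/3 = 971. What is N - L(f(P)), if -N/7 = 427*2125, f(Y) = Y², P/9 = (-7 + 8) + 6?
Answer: -10541359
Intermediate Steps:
W = -2913 (W = -3*971 = -2913)
P = 63 (P = 9*((-7 + 8) + 6) = 9*(1 + 6) = 9*7 = 63)
L(j) = -1530 + j² - 2913*j (L(j) = (j² - 2913*j) - 1530 = -1530 + j² - 2913*j)
N = -6351625 (N = -2989*2125 = -7*907375 = -6351625)
N - L(f(P)) = -6351625 - (-1530 + (63²)² - 2913*63²) = -6351625 - (-1530 + 3969² - 2913*3969) = -6351625 - (-1530 + 15752961 - 11561697) = -6351625 - 1*4189734 = -6351625 - 4189734 = -10541359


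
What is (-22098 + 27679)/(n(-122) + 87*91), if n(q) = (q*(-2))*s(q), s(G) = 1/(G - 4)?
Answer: 351603/498649 ≈ 0.70511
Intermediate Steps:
s(G) = 1/(-4 + G)
n(q) = -2*q/(-4 + q) (n(q) = (q*(-2))/(-4 + q) = (-2*q)/(-4 + q) = -2*q/(-4 + q))
(-22098 + 27679)/(n(-122) + 87*91) = (-22098 + 27679)/(-2*(-122)/(-4 - 122) + 87*91) = 5581/(-2*(-122)/(-126) + 7917) = 5581/(-2*(-122)*(-1/126) + 7917) = 5581/(-122/63 + 7917) = 5581/(498649/63) = 5581*(63/498649) = 351603/498649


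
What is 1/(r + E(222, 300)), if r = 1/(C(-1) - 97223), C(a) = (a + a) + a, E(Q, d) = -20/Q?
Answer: -10792086/972371 ≈ -11.099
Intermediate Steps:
C(a) = 3*a (C(a) = 2*a + a = 3*a)
r = -1/97226 (r = 1/(3*(-1) - 97223) = 1/(-3 - 97223) = 1/(-97226) = -1/97226 ≈ -1.0285e-5)
1/(r + E(222, 300)) = 1/(-1/97226 - 20/222) = 1/(-1/97226 - 20*1/222) = 1/(-1/97226 - 10/111) = 1/(-972371/10792086) = -10792086/972371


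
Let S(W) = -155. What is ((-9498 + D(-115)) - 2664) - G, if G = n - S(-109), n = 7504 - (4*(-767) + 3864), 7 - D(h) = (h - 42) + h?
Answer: -18746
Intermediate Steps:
D(h) = 49 - 2*h (D(h) = 7 - ((h - 42) + h) = 7 - ((-42 + h) + h) = 7 - (-42 + 2*h) = 7 + (42 - 2*h) = 49 - 2*h)
n = 6708 (n = 7504 - (-3068 + 3864) = 7504 - 1*796 = 7504 - 796 = 6708)
G = 6863 (G = 6708 - 1*(-155) = 6708 + 155 = 6863)
((-9498 + D(-115)) - 2664) - G = ((-9498 + (49 - 2*(-115))) - 2664) - 1*6863 = ((-9498 + (49 + 230)) - 2664) - 6863 = ((-9498 + 279) - 2664) - 6863 = (-9219 - 2664) - 6863 = -11883 - 6863 = -18746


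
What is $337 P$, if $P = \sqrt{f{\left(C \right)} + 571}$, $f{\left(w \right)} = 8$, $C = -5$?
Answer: $337 \sqrt{579} \approx 8109.0$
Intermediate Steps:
$P = \sqrt{579}$ ($P = \sqrt{8 + 571} = \sqrt{579} \approx 24.062$)
$337 P = 337 \sqrt{579}$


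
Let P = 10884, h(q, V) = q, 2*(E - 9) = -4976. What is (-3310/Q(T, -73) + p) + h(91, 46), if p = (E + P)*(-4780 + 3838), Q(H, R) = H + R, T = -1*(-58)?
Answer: -23751595/3 ≈ -7.9172e+6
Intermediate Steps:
E = -2479 (E = 9 + (½)*(-4976) = 9 - 2488 = -2479)
T = 58
p = -7917510 (p = (-2479 + 10884)*(-4780 + 3838) = 8405*(-942) = -7917510)
(-3310/Q(T, -73) + p) + h(91, 46) = (-3310/(58 - 73) - 7917510) + 91 = (-3310/(-15) - 7917510) + 91 = (-3310*(-1/15) - 7917510) + 91 = (662/3 - 7917510) + 91 = -23751868/3 + 91 = -23751595/3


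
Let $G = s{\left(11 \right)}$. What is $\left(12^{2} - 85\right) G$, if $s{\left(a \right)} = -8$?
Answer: $-472$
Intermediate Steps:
$G = -8$
$\left(12^{2} - 85\right) G = \left(12^{2} - 85\right) \left(-8\right) = \left(144 - 85\right) \left(-8\right) = 59 \left(-8\right) = -472$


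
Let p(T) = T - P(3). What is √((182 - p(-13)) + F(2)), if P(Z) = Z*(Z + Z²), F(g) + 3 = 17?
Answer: 7*√5 ≈ 15.652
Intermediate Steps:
F(g) = 14 (F(g) = -3 + 17 = 14)
p(T) = -36 + T (p(T) = T - 3²*(1 + 3) = T - 9*4 = T - 1*36 = T - 36 = -36 + T)
√((182 - p(-13)) + F(2)) = √((182 - (-36 - 13)) + 14) = √((182 - 1*(-49)) + 14) = √((182 + 49) + 14) = √(231 + 14) = √245 = 7*√5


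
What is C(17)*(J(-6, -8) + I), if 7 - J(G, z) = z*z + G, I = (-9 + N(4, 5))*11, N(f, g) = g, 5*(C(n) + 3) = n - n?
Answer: 285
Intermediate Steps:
C(n) = -3 (C(n) = -3 + (n - n)/5 = -3 + (⅕)*0 = -3 + 0 = -3)
I = -44 (I = (-9 + 5)*11 = -4*11 = -44)
J(G, z) = 7 - G - z² (J(G, z) = 7 - (z*z + G) = 7 - (z² + G) = 7 - (G + z²) = 7 + (-G - z²) = 7 - G - z²)
C(17)*(J(-6, -8) + I) = -3*((7 - 1*(-6) - 1*(-8)²) - 44) = -3*((7 + 6 - 1*64) - 44) = -3*((7 + 6 - 64) - 44) = -3*(-51 - 44) = -3*(-95) = 285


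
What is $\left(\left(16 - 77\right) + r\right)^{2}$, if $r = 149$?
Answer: $7744$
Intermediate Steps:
$\left(\left(16 - 77\right) + r\right)^{2} = \left(\left(16 - 77\right) + 149\right)^{2} = \left(-61 + 149\right)^{2} = 88^{2} = 7744$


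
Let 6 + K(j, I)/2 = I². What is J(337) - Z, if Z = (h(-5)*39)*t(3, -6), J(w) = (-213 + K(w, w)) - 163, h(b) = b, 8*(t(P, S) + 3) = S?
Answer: 904075/4 ≈ 2.2602e+5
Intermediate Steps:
t(P, S) = -3 + S/8
K(j, I) = -12 + 2*I²
J(w) = -388 + 2*w² (J(w) = (-213 + (-12 + 2*w²)) - 163 = (-225 + 2*w²) - 163 = -388 + 2*w²)
Z = 2925/4 (Z = (-5*39)*(-3 + (⅛)*(-6)) = -195*(-3 - ¾) = -195*(-15/4) = 2925/4 ≈ 731.25)
J(337) - Z = (-388 + 2*337²) - 1*2925/4 = (-388 + 2*113569) - 2925/4 = (-388 + 227138) - 2925/4 = 226750 - 2925/4 = 904075/4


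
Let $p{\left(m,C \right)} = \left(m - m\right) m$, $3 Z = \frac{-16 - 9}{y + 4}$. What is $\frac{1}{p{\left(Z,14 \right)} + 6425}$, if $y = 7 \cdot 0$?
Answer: $\frac{1}{6425} \approx 0.00015564$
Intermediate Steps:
$y = 0$
$Z = - \frac{25}{12}$ ($Z = \frac{\left(-16 - 9\right) \frac{1}{0 + 4}}{3} = \frac{\left(-25\right) \frac{1}{4}}{3} = \frac{1}{3} \left(- \frac{25}{4}\right) = - \frac{25}{12} \approx -2.0833$)
$p{\left(m,C \right)} = 0$ ($p{\left(m,C \right)} = 0 m = 0$)
$\frac{1}{p{\left(Z,14 \right)} + 6425} = \frac{1}{0 + 6425} = \frac{1}{6425}$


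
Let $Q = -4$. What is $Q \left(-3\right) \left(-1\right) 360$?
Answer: $-4320$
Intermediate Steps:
$Q \left(-3\right) \left(-1\right) 360 = \left(-4\right) \left(-3\right) \left(-1\right) 360 = 12 \left(-1\right) 360 = \left(-12\right) 360 = -4320$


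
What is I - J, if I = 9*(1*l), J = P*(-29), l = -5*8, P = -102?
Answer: -3318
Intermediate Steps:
l = -40
J = 2958 (J = -102*(-29) = 2958)
I = -360 (I = 9*(1*(-40)) = 9*(-40) = -360)
I - J = -360 - 1*2958 = -360 - 2958 = -3318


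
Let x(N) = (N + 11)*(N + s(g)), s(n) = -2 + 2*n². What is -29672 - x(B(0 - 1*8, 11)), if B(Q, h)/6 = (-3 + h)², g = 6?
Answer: -209002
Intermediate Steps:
B(Q, h) = 6*(-3 + h)²
x(N) = (11 + N)*(70 + N) (x(N) = (N + 11)*(N + (-2 + 2*6²)) = (11 + N)*(N + (-2 + 2*36)) = (11 + N)*(N + (-2 + 72)) = (11 + N)*(N + 70) = (11 + N)*(70 + N))
-29672 - x(B(0 - 1*8, 11)) = -29672 - (770 + (6*(-3 + 11)²)² + 81*(6*(-3 + 11)²)) = -29672 - (770 + (6*8²)² + 81*(6*8²)) = -29672 - (770 + (6*64)² + 81*(6*64)) = -29672 - (770 + 384² + 81*384) = -29672 - (770 + 147456 + 31104) = -29672 - 1*179330 = -29672 - 179330 = -209002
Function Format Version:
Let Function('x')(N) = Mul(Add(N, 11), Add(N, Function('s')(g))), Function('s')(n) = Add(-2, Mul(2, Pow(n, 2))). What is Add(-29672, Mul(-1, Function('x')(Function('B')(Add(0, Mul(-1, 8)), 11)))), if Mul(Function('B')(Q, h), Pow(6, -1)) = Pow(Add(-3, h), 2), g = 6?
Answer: -209002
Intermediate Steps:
Function('B')(Q, h) = Mul(6, Pow(Add(-3, h), 2))
Function('x')(N) = Mul(Add(11, N), Add(70, N)) (Function('x')(N) = Mul(Add(N, 11), Add(N, Add(-2, Mul(2, Pow(6, 2))))) = Mul(Add(11, N), Add(N, Add(-2, Mul(2, 36)))) = Mul(Add(11, N), Add(N, Add(-2, 72))) = Mul(Add(11, N), Add(N, 70)) = Mul(Add(11, N), Add(70, N)))
Add(-29672, Mul(-1, Function('x')(Function('B')(Add(0, Mul(-1, 8)), 11)))) = Add(-29672, Mul(-1, Add(770, Pow(Mul(6, Pow(Add(-3, 11), 2)), 2), Mul(81, Mul(6, Pow(Add(-3, 11), 2)))))) = Add(-29672, Mul(-1, Add(770, Pow(Mul(6, Pow(8, 2)), 2), Mul(81, Mul(6, Pow(8, 2)))))) = Add(-29672, Mul(-1, Add(770, Pow(Mul(6, 64), 2), Mul(81, Mul(6, 64))))) = Add(-29672, Mul(-1, Add(770, Pow(384, 2), Mul(81, 384)))) = Add(-29672, Mul(-1, Add(770, 147456, 31104))) = Add(-29672, Mul(-1, 179330)) = Add(-29672, -179330) = -209002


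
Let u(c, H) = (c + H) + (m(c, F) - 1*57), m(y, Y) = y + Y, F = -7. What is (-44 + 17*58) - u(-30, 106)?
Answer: 960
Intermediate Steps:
m(y, Y) = Y + y
u(c, H) = -64 + H + 2*c (u(c, H) = (c + H) + ((-7 + c) - 1*57) = (H + c) + ((-7 + c) - 57) = (H + c) + (-64 + c) = -64 + H + 2*c)
(-44 + 17*58) - u(-30, 106) = (-44 + 17*58) - (-64 + 106 + 2*(-30)) = (-44 + 986) - (-64 + 106 - 60) = 942 - 1*(-18) = 942 + 18 = 960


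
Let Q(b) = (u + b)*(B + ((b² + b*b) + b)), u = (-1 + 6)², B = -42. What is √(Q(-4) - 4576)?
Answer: I*√4870 ≈ 69.785*I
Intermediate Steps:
u = 25 (u = 5² = 25)
Q(b) = (25 + b)*(-42 + b + 2*b²) (Q(b) = (25 + b)*(-42 + ((b² + b*b) + b)) = (25 + b)*(-42 + ((b² + b²) + b)) = (25 + b)*(-42 + (2*b² + b)) = (25 + b)*(-42 + (b + 2*b²)) = (25 + b)*(-42 + b + 2*b²))
√(Q(-4) - 4576) = √((-1050 - 17*(-4) + 2*(-4)³ + 51*(-4)²) - 4576) = √((-1050 + 68 + 2*(-64) + 51*16) - 4576) = √((-1050 + 68 - 128 + 816) - 4576) = √(-294 - 4576) = √(-4870) = I*√4870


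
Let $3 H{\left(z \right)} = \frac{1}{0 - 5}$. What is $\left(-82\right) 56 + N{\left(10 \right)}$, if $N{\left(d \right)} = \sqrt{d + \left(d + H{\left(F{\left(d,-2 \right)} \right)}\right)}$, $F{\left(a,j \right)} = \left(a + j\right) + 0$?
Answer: $-4592 + \frac{\sqrt{4485}}{15} \approx -4587.5$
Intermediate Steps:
$F{\left(a,j \right)} = a + j$
$H{\left(z \right)} = - \frac{1}{15}$ ($H{\left(z \right)} = \frac{1}{3 \left(0 - 5\right)} = \frac{1}{3 \left(-5\right)} = \frac{1}{3} \left(- \frac{1}{5}\right) = - \frac{1}{15}$)
$N{\left(d \right)} = \sqrt{- \frac{1}{15} + 2 d}$ ($N{\left(d \right)} = \sqrt{d + \left(d - \frac{1}{15}\right)} = \sqrt{d + \left(- \frac{1}{15} + d\right)} = \sqrt{- \frac{1}{15} + 2 d}$)
$\left(-82\right) 56 + N{\left(10 \right)} = \left(-82\right) 56 + \frac{\sqrt{-15 + 450 \cdot 10}}{15} = -4592 + \frac{\sqrt{-15 + 4500}}{15} = -4592 + \frac{\sqrt{4485}}{15}$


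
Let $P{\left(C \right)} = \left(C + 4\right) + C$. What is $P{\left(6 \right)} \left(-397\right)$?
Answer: $-6352$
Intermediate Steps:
$P{\left(C \right)} = 4 + 2 C$ ($P{\left(C \right)} = \left(4 + C\right) + C = 4 + 2 C$)
$P{\left(6 \right)} \left(-397\right) = \left(4 + 2 \cdot 6\right) \left(-397\right) = \left(4 + 12\right) \left(-397\right) = 16 \left(-397\right) = -6352$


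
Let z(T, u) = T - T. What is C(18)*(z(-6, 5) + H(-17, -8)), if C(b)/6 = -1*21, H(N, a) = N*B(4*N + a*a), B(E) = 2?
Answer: 4284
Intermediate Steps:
H(N, a) = 2*N (H(N, a) = N*2 = 2*N)
z(T, u) = 0
C(b) = -126 (C(b) = 6*(-1*21) = 6*(-21) = -126)
C(18)*(z(-6, 5) + H(-17, -8)) = -126*(0 + 2*(-17)) = -126*(0 - 34) = -126*(-34) = 4284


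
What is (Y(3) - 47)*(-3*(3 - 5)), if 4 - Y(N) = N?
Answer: -276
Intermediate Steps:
Y(N) = 4 - N
(Y(3) - 47)*(-3*(3 - 5)) = ((4 - 1*3) - 47)*(-3*(3 - 5)) = ((4 - 3) - 47)*(-3*(-2)) = (1 - 47)*6 = -46*6 = -276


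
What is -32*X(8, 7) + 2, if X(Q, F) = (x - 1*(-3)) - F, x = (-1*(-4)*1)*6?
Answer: -638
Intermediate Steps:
x = 24 (x = (4*1)*6 = 4*6 = 24)
X(Q, F) = 27 - F (X(Q, F) = (24 - 1*(-3)) - F = (24 + 3) - F = 27 - F)
-32*X(8, 7) + 2 = -32*(27 - 1*7) + 2 = -32*(27 - 7) + 2 = -32*20 + 2 = -640 + 2 = -638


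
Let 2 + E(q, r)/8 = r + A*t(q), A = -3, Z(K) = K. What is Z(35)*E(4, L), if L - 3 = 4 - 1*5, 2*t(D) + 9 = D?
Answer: 2100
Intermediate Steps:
t(D) = -9/2 + D/2
L = 2 (L = 3 + (4 - 1*5) = 3 + (4 - 5) = 3 - 1 = 2)
E(q, r) = 92 - 12*q + 8*r (E(q, r) = -16 + 8*(r - 3*(-9/2 + q/2)) = -16 + 8*(r + (27/2 - 3*q/2)) = -16 + 8*(27/2 + r - 3*q/2) = -16 + (108 - 12*q + 8*r) = 92 - 12*q + 8*r)
Z(35)*E(4, L) = 35*(92 - 12*4 + 8*2) = 35*(92 - 48 + 16) = 35*60 = 2100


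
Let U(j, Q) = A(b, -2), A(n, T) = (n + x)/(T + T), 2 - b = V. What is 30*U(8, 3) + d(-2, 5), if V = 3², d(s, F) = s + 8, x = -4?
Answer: 177/2 ≈ 88.500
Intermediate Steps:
d(s, F) = 8 + s
V = 9
b = -7 (b = 2 - 1*9 = 2 - 9 = -7)
A(n, T) = (-4 + n)/(2*T) (A(n, T) = (n - 4)/(T + T) = (-4 + n)/((2*T)) = (-4 + n)*(1/(2*T)) = (-4 + n)/(2*T))
U(j, Q) = 11/4 (U(j, Q) = (½)*(-4 - 7)/(-2) = (½)*(-½)*(-11) = 11/4)
30*U(8, 3) + d(-2, 5) = 30*(11/4) + (8 - 2) = 165/2 + 6 = 177/2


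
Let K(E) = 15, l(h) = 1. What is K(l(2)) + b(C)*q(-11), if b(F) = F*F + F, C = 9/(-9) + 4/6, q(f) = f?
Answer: 157/9 ≈ 17.444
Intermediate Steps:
C = -⅓ (C = 9*(-⅑) + 4*(⅙) = -1 + ⅔ = -⅓ ≈ -0.33333)
b(F) = F + F² (b(F) = F² + F = F + F²)
K(l(2)) + b(C)*q(-11) = 15 - (1 - ⅓)/3*(-11) = 15 - ⅓*⅔*(-11) = 15 - 2/9*(-11) = 15 + 22/9 = 157/9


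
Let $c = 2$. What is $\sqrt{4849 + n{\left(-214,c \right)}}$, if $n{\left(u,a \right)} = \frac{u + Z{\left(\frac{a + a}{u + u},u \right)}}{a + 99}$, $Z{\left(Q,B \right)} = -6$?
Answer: $\frac{\sqrt{49442429}}{101} \approx 69.619$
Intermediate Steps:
$n{\left(u,a \right)} = \frac{-6 + u}{99 + a}$ ($n{\left(u,a \right)} = \frac{u - 6}{a + 99} = \frac{-6 + u}{99 + a}$)
$\sqrt{4849 + n{\left(-214,c \right)}} = \sqrt{4849 + \frac{-6 - 214}{99 + 2}} = \sqrt{4849 + \frac{1}{101} \left(-220\right)} = \sqrt{4849 - \frac{220}{101}} = \sqrt{\frac{489529}{101}} = \frac{\sqrt{49442429}}{101}$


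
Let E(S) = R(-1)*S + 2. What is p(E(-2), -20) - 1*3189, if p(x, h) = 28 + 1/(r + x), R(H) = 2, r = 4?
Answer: -6321/2 ≈ -3160.5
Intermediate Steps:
E(S) = 2 + 2*S (E(S) = 2*S + 2 = 2 + 2*S)
p(x, h) = 28 + 1/(4 + x)
p(E(-2), -20) - 1*3189 = (113 + 28*(2 + 2*(-2)))/(4 + (2 + 2*(-2))) - 1*3189 = (113 + 28*(2 - 4))/(4 + (2 - 4)) - 3189 = (113 + 28*(-2))/(4 - 2) - 3189 = (113 - 56)/2 - 3189 = (½)*57 - 3189 = 57/2 - 3189 = -6321/2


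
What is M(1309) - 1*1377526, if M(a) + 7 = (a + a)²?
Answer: 5476391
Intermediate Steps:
M(a) = -7 + 4*a² (M(a) = -7 + (a + a)² = -7 + (2*a)² = -7 + 4*a²)
M(1309) - 1*1377526 = (-7 + 4*1309²) - 1*1377526 = (-7 + 4*1713481) - 1377526 = (-7 + 6853924) - 1377526 = 6853917 - 1377526 = 5476391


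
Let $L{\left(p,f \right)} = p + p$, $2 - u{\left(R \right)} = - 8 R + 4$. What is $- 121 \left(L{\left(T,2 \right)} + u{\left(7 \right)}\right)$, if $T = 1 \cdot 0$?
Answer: $-6534$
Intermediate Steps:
$u{\left(R \right)} = -2 + 8 R$ ($u{\left(R \right)} = 2 - \left(- 8 R + 4\right) = 2 - \left(4 - 8 R\right) = 2 + \left(-4 + 8 R\right) = -2 + 8 R$)
$T = 0$
$L{\left(p,f \right)} = 2 p$
$- 121 \left(L{\left(T,2 \right)} + u{\left(7 \right)}\right) = - 121 \left(2 \cdot 0 + \left(-2 + 8 \cdot 7\right)\right) = - 121 \left(0 + \left(-2 + 56\right)\right) = - 121 \left(0 + 54\right) = \left(-121\right) 54 = -6534$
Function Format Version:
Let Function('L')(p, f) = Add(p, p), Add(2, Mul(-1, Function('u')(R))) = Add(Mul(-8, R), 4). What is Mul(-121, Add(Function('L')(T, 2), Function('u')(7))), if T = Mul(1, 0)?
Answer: -6534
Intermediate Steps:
Function('u')(R) = Add(-2, Mul(8, R)) (Function('u')(R) = Add(2, Mul(-1, Add(Mul(-8, R), 4))) = Add(2, Mul(-1, Add(4, Mul(-8, R)))) = Add(2, Add(-4, Mul(8, R))) = Add(-2, Mul(8, R)))
T = 0
Function('L')(p, f) = Mul(2, p)
Mul(-121, Add(Function('L')(T, 2), Function('u')(7))) = Mul(-121, Add(Mul(2, 0), Add(-2, Mul(8, 7)))) = Mul(-121, Add(0, Add(-2, 56))) = Mul(-121, Add(0, 54)) = Mul(-121, 54) = -6534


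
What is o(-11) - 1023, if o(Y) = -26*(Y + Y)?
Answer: -451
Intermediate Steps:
o(Y) = -52*Y
o(-11) - 1023 = -52*(-11) - 1023 = 572 - 1023 = -451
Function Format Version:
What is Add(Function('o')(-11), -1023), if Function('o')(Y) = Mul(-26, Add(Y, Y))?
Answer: -451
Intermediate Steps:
Function('o')(Y) = Mul(-52, Y) (Function('o')(Y) = Mul(-26, Mul(2, Y)) = Mul(-52, Y))
Add(Function('o')(-11), -1023) = Add(Mul(-52, -11), -1023) = Add(572, -1023) = -451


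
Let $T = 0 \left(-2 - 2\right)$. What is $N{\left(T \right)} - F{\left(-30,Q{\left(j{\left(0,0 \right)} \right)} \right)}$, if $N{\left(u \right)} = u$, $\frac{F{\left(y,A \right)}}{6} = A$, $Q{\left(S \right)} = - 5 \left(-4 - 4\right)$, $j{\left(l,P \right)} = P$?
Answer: $-240$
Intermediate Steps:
$Q{\left(S \right)} = 40$ ($Q{\left(S \right)} = \left(-5\right) \left(-8\right) = 40$)
$T = 0$ ($T = 0 \left(-4\right) = 0$)
$F{\left(y,A \right)} = 6 A$
$N{\left(T \right)} - F{\left(-30,Q{\left(j{\left(0,0 \right)} \right)} \right)} = 0 - 6 \cdot 40 = 0 - 240 = -240$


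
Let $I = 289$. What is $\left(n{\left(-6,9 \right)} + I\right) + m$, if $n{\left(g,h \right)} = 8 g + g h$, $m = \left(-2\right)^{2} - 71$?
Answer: $120$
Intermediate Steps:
$m = -67$ ($m = 4 - 71 = -67$)
$\left(n{\left(-6,9 \right)} + I\right) + m = \left(- 6 \left(8 + 9\right) + 289\right) - 67 = \left(\left(-6\right) 17 + 289\right) - 67 = \left(-102 + 289\right) - 67 = 187 - 67 = 120$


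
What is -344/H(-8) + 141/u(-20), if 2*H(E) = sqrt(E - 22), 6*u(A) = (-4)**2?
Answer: 423/8 + 344*I*sqrt(30)/15 ≈ 52.875 + 125.61*I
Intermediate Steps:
u(A) = 8/3 (u(A) = (1/6)*(-4)**2 = (1/6)*16 = 8/3)
H(E) = sqrt(-22 + E)/2 (H(E) = sqrt(E - 22)/2 = sqrt(-22 + E)/2)
-344/H(-8) + 141/u(-20) = -344*2/sqrt(-22 - 8) + 141/(8/3) = -344*(-I*sqrt(30)/15) + 141*(3/8) = -344*(-I*sqrt(30)/15) + 423/8 = -(-344)*I*sqrt(30)/15 + 423/8 = 344*I*sqrt(30)/15 + 423/8 = 423/8 + 344*I*sqrt(30)/15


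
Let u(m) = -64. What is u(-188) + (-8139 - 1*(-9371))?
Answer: 1168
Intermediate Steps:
u(-188) + (-8139 - 1*(-9371)) = -64 + (-8139 - 1*(-9371)) = -64 + (-8139 + 9371) = -64 + 1232 = 1168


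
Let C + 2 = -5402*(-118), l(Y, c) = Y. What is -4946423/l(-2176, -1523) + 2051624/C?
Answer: 1578741266203/693528192 ≈ 2276.4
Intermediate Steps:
C = 637434 (C = -2 - 5402*(-118) = -2 + 637436 = 637434)
-4946423/l(-2176, -1523) + 2051624/C = -4946423/(-2176) + 2051624/637434 = -4946423*(-1/2176) + 2051624*(1/637434) = 4946423/2176 + 1025812/318717 = 1578741266203/693528192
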